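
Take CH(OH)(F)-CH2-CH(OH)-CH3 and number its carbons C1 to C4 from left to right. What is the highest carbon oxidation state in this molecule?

+1

Count +1 for every bond to an atom more electronegative than carbon and −1 for every bond to one less electronegative; C–C bonds are 0. Tallying each carbon:
C1: 1C, 1H, 1O, 1F → 0 − 1 + 1 + 1 = +1
C2: 2C, 2H → 0 − 2 = -2
C3: 2C, 1H, 1O → 0 − 1 + 1 = 0
C4: 1C, 3H → 0 − 3 = -3
The highest value is +1.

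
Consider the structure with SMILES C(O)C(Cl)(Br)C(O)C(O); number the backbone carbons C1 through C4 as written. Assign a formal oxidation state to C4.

C4 has one bond to C (0), one bond to H (-1), one bond to O (+1), one bond to H (-1).
Oxidation state = 0 − 1 + 1 − 1 = -1.

-1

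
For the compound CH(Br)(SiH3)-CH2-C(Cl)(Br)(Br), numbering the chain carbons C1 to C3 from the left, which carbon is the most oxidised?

Count +1 for every bond to an atom more electronegative than carbon and −1 for every bond to one less electronegative; C–C bonds are 0. Tallying each carbon:
C1: 1C, 1H, 1Br, 1Si → 0 − 1 + 1 − 1 = -1
C2: 2C, 2H → 0 − 2 = -2
C3: 1C, 1Cl, 2Br → 0 + 1 + 2 = +3
The most oxidised carbon is C3 at +3.

C3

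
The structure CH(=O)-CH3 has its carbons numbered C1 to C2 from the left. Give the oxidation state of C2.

-3

Bonds to more-electronegative neighbours contribute +1 each, bonds to H or metals contribute −1 each, and C–C bonds contribute 0.
C2 has one bond to C (0), one bond to H (-1), one bond to H (-1), one bond to H (-1).
Oxidation state = 0 − 1 − 1 − 1 = -3.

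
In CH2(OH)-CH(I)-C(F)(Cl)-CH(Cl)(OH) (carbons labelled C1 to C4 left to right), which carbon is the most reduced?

C1

Tallying each carbon's bonds:
C1: 1C, 2H, 1O → 0 − 2 + 1 = -1
C2: 2C, 1H, 1I → 0 − 1 + 1 = 0
C3: 2C, 1F, 1Cl → 0 + 1 + 1 = +2
C4: 1C, 1H, 1O, 1Cl → 0 − 1 + 1 + 1 = +1
The most reduced carbon is C1 at -1.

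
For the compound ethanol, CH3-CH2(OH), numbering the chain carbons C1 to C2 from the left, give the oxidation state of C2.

Each bond to a more electronegative atom (O, N, halogen) counts +1, each bond to a less electronegative atom (H, metal, B, Si) counts −1, and each C–C bond counts 0.
C2 has one bond to H (-1), one bond to H (-1), one bond to O (+1), one bond to C (0).
Oxidation state = -1 − 1 + 1 + 0 = -1.

-1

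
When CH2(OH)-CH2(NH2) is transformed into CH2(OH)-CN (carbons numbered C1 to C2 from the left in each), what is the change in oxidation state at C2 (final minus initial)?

+4

Before: C2 has 1 bond to C, 2 bonds to H, 1 bond to N → oxidation state -1.
After: C2 has 1 bond to C, 3 bonds to N → oxidation state +3.
Δ = +3 − (-1) = +4, so this is an oxidation at C2.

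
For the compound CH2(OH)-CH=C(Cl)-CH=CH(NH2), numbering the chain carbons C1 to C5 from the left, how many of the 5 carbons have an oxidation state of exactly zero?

Tallying each carbon's bonds:
C1: 1C, 2H, 1O → 0 − 2 + 1 = -1
C2: 3C, 1H → 0 − 1 = -1
C3: 3C, 1Cl → 0 + 1 = +1
C4: 3C, 1H → 0 − 1 = -1
C5: 2C, 1H, 1N → 0 − 1 + 1 = 0
1 carbon (C5) meets the condition.

1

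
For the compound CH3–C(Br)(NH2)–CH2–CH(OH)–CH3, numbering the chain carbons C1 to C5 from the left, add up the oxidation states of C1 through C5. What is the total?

-6

Each bond to a more electronegative atom (O, N, halogen) counts +1, each bond to a less electronegative atom (H, metal, B, Si) counts −1, and each C–C bond counts 0. Tallying each carbon:
C1: 1C, 3H → 0 − 3 = -3
C2: 2C, 1N, 1Br → 0 + 1 + 1 = +2
C3: 2C, 2H → 0 − 2 = -2
C4: 2C, 1H, 1O → 0 − 1 + 1 = 0
C5: 1C, 3H → 0 − 3 = -3
Sum = -3 + 2 − 2 + 0 − 3 = -6.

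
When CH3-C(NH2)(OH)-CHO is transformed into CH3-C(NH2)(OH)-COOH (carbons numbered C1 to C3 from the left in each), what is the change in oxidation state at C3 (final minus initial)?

Before: C3 has 1 bond to C, 1 bond to H, 2 bonds to O → oxidation state +1.
After: C3 has 1 bond to C, 3 bonds to O → oxidation state +3.
Δ = +3 − (+1) = +2, so this is an oxidation at C3.

+2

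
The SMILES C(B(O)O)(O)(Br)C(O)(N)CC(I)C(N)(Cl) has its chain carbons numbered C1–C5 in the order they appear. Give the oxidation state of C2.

Each bond to a more electronegative atom (O, N, halogen) counts +1, each bond to a less electronegative atom (H, metal, B, Si) counts −1, and each C–C bond counts 0.
C2 has one bond to C (0), one bond to C (0), one bond to O (+1), one bond to N (+1).
Oxidation state = 0 + 0 + 1 + 1 = +2.

+2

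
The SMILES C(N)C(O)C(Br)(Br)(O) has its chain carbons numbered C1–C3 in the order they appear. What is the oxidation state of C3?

+3

C3 has one bond to C (0), one bond to Br (+1), one bond to Br (+1), one bond to O (+1).
Oxidation state = 0 + 1 + 1 + 1 = +3.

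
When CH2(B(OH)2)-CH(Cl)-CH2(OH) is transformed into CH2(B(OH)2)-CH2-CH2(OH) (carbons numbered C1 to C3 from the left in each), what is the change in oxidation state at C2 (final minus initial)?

-2

Before: C2 has 2 bonds to C, 1 bond to H, 1 bond to Cl → oxidation state 0.
After: C2 has 2 bonds to C, 2 bonds to H → oxidation state -2.
Δ = -2 − (0) = -2, so this is a reduction at C2.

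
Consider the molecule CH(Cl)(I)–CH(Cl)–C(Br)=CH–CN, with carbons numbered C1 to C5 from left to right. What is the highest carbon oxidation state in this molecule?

+3

Tallying each carbon's bonds:
C1: 1C, 1H, 1Cl, 1I → 0 − 1 + 1 + 1 = +1
C2: 2C, 1H, 1Cl → 0 − 1 + 1 = 0
C3: 3C, 1Br → 0 + 1 = +1
C4: 3C, 1H → 0 − 1 = -1
C5: 1C, 3N → 0 + 3 = +3
The highest value is +3.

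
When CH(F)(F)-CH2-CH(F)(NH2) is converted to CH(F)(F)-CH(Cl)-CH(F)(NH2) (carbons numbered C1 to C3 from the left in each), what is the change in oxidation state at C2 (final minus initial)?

+2

Before: C2 has 2 bonds to C, 2 bonds to H → oxidation state -2.
After: C2 has 2 bonds to C, 1 bond to H, 1 bond to Cl → oxidation state 0.
Δ = 0 − (-2) = +2, so this is an oxidation at C2.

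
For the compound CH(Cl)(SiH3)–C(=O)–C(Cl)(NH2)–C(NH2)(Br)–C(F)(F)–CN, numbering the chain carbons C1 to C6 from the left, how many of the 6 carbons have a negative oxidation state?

Tallying each carbon's bonds:
C1: 1C, 1H, 1Cl, 1Si → 0 − 1 + 1 − 1 = -1
C2: 2C, 2O → 0 + 2 = +2
C3: 2C, 1N, 1Cl → 0 + 1 + 1 = +2
C4: 2C, 1N, 1Br → 0 + 1 + 1 = +2
C5: 2C, 2F → 0 + 2 = +2
C6: 1C, 3N → 0 + 3 = +3
1 carbon (C1) meets the condition.

1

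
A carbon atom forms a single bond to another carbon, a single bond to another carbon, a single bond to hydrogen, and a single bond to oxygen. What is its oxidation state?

Count +1 for every bond to an atom more electronegative than carbon and −1 for every bond to one less electronegative; C–C bonds are 0.
The carbon has one bond to C (0), one bond to C (0), one bond to H (-1), one bond to O (+1).
Oxidation state = 0 + 0 − 1 + 1 = 0.

0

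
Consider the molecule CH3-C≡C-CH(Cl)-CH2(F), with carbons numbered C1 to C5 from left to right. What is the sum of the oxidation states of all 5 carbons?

Each bond to a more electronegative atom (O, N, halogen) counts +1, each bond to a less electronegative atom (H, metal, B, Si) counts −1, and each C–C bond counts 0. Tallying each carbon:
C1: 1C, 3H → 0 − 3 = -3
C2: 4C → 0 = 0
C3: 4C → 0 = 0
C4: 2C, 1H, 1Cl → 0 − 1 + 1 = 0
C5: 1C, 2H, 1F → 0 − 2 + 1 = -1
Sum = -3 + 0 + 0 + 0 − 1 = -4.

-4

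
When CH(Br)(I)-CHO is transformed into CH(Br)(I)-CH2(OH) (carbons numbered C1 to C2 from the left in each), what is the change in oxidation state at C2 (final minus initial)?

-2

Before: C2 has 1 bond to C, 1 bond to H, 2 bonds to O → oxidation state +1.
After: C2 has 1 bond to C, 2 bonds to H, 1 bond to O → oxidation state -1.
Δ = -1 − (+1) = -2, so this is a reduction at C2.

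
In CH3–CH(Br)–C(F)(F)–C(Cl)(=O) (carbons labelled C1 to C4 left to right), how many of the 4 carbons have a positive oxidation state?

2

Tallying each carbon's bonds:
C1: 1C, 3H → 0 − 3 = -3
C2: 2C, 1H, 1Br → 0 − 1 + 1 = 0
C3: 2C, 2F → 0 + 2 = +2
C4: 1C, 2O, 1Cl → 0 + 2 + 1 = +3
2 carbons (C3, C4) meet the condition.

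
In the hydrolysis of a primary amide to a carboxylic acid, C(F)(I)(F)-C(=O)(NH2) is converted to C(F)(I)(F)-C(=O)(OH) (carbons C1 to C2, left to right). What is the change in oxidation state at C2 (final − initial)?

Before: C2 has 1 bond to C, 2 bonds to O, 1 bond to N → oxidation state +3.
After: C2 has 1 bond to C, 3 bonds to O → oxidation state +3.
Δ = +3 − (+3) = 0, so no net redox change at C2.

0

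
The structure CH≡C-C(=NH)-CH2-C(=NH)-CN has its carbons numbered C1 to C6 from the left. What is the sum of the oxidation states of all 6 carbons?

Tallying each carbon's bonds:
C1: 3C, 1H → 0 − 1 = -1
C2: 4C → 0 = 0
C3: 2C, 2N → 0 + 2 = +2
C4: 2C, 2H → 0 − 2 = -2
C5: 2C, 2N → 0 + 2 = +2
C6: 1C, 3N → 0 + 3 = +3
Sum = -1 + 0 + 2 − 2 + 2 + 3 = +4.

+4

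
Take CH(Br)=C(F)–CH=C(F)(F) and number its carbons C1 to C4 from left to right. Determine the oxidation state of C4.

Count +1 for every bond to an atom more electronegative than carbon and −1 for every bond to one less electronegative; C–C bonds are 0.
C4 has a double bond to C (2×0 = 0), one bond to F (+1), one bond to F (+1).
Oxidation state = 0 + 1 + 1 = +2.

+2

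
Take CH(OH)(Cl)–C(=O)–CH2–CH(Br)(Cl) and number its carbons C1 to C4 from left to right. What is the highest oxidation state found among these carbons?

+2

Count +1 for every bond to an atom more electronegative than carbon and −1 for every bond to one less electronegative; C–C bonds are 0. Tallying each carbon:
C1: 1C, 1H, 1O, 1Cl → 0 − 1 + 1 + 1 = +1
C2: 2C, 2O → 0 + 2 = +2
C3: 2C, 2H → 0 − 2 = -2
C4: 1C, 1H, 1Cl, 1Br → 0 − 1 + 1 + 1 = +1
The highest value is +2.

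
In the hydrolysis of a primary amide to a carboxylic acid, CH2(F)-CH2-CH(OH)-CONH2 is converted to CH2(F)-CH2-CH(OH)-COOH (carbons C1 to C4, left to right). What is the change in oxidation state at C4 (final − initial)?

0

Before: C4 has 1 bond to C, 2 bonds to O, 1 bond to N → oxidation state +3.
After: C4 has 1 bond to C, 3 bonds to O → oxidation state +3.
Δ = +3 − (+3) = 0, so no net redox change at C4.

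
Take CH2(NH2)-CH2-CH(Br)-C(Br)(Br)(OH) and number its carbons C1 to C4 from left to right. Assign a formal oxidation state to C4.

+3

C4 has one bond to C (0), one bond to Br (+1), one bond to Br (+1), one bond to O (+1).
Oxidation state = 0 + 1 + 1 + 1 = +3.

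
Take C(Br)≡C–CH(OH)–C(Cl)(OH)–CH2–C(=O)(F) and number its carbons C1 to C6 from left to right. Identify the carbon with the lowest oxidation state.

C5

Each bond to a more electronegative atom (O, N, halogen) counts +1, each bond to a less electronegative atom (H, metal, B, Si) counts −1, and each C–C bond counts 0. Tallying each carbon:
C1: 3C, 1Br → 0 + 1 = +1
C2: 4C → 0 = 0
C3: 2C, 1H, 1O → 0 − 1 + 1 = 0
C4: 2C, 1O, 1Cl → 0 + 1 + 1 = +2
C5: 2C, 2H → 0 − 2 = -2
C6: 1C, 2O, 1F → 0 + 2 + 1 = +3
The most reduced carbon is C5 at -2.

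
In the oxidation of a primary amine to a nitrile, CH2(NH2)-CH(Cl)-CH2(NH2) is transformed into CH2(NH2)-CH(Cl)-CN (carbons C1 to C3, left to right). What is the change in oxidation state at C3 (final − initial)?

Before: C3 has 1 bond to C, 2 bonds to H, 1 bond to N → oxidation state -1.
After: C3 has 1 bond to C, 3 bonds to N → oxidation state +3.
Δ = +3 − (-1) = +4, so this is an oxidation at C3.

+4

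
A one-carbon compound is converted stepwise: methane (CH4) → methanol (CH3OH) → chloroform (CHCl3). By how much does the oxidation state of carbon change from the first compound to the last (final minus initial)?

Carbon oxidation states along the series — methane: -4, methanol: -2, chloroform: +2.
Net change = +2 − (-4) = +6.

+6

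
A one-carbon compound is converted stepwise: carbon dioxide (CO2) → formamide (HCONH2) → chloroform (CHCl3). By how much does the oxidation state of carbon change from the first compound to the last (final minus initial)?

-2

Carbon oxidation states along the series — carbon dioxide: +4, formamide: +2, chloroform: +2.
Net change = +2 − (+4) = -2.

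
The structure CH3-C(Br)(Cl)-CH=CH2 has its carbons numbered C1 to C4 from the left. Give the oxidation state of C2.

+2

Count +1 for every bond to an atom more electronegative than carbon and −1 for every bond to one less electronegative; C–C bonds are 0.
C2 has one bond to C (0), one bond to C (0), one bond to Br (+1), one bond to Cl (+1).
Oxidation state = 0 + 0 + 1 + 1 = +2.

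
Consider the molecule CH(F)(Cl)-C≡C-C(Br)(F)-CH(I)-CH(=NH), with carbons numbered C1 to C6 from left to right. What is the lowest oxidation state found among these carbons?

0

Tallying each carbon's bonds:
C1: 1C, 1H, 1F, 1Cl → 0 − 1 + 1 + 1 = +1
C2: 4C → 0 = 0
C3: 4C → 0 = 0
C4: 2C, 1F, 1Br → 0 + 1 + 1 = +2
C5: 2C, 1H, 1I → 0 − 1 + 1 = 0
C6: 1C, 1H, 2N → 0 − 1 + 2 = +1
The lowest value is 0.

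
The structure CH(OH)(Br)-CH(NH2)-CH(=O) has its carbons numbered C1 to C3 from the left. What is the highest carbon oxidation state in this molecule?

Count +1 for every bond to an atom more electronegative than carbon and −1 for every bond to one less electronegative; C–C bonds are 0. Tallying each carbon:
C1: 1C, 1H, 1O, 1Br → 0 − 1 + 1 + 1 = +1
C2: 2C, 1H, 1N → 0 − 1 + 1 = 0
C3: 1C, 1H, 2O → 0 − 1 + 2 = +1
The highest value is +1.

+1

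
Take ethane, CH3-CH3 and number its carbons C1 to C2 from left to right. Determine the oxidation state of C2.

Each bond to a more electronegative atom (O, N, halogen) counts +1, each bond to a less electronegative atom (H, metal, B, Si) counts −1, and each C–C bond counts 0.
C2 has one bond to H (-1), one bond to H (-1), one bond to H (-1), one bond to C (0).
Oxidation state = -1 − 1 − 1 + 0 = -3.

-3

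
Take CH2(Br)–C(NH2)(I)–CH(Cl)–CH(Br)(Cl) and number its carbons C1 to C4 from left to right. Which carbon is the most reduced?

C1

Assign +1 per bond to O/N/halogen, −1 per bond to H or an electropositive element, and 0 per bond to carbon. Tallying each carbon:
C1: 1C, 2H, 1Br → 0 − 2 + 1 = -1
C2: 2C, 1N, 1I → 0 + 1 + 1 = +2
C3: 2C, 1H, 1Cl → 0 − 1 + 1 = 0
C4: 1C, 1H, 1Cl, 1Br → 0 − 1 + 1 + 1 = +1
The most reduced carbon is C1 at -1.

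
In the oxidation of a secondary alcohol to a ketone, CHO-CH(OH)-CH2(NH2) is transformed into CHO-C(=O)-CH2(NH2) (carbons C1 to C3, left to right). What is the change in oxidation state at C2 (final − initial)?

Before: C2 has 2 bonds to C, 1 bond to H, 1 bond to O → oxidation state 0.
After: C2 has 2 bonds to C, 2 bonds to O → oxidation state +2.
Δ = +2 − (0) = +2, so this is an oxidation at C2.

+2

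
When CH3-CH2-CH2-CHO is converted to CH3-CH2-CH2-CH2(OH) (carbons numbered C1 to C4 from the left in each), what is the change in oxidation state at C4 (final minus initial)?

-2

Before: C4 has 1 bond to C, 1 bond to H, 2 bonds to O → oxidation state +1.
After: C4 has 1 bond to C, 2 bonds to H, 1 bond to O → oxidation state -1.
Δ = -1 − (+1) = -2, so this is a reduction at C4.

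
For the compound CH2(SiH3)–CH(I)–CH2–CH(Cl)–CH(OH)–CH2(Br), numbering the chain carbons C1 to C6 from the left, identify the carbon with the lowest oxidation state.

C1

Bonds to more-electronegative neighbours contribute +1 each, bonds to H or metals contribute −1 each, and C–C bonds contribute 0. Tallying each carbon:
C1: 1C, 2H, 1Si → 0 − 2 − 1 = -3
C2: 2C, 1H, 1I → 0 − 1 + 1 = 0
C3: 2C, 2H → 0 − 2 = -2
C4: 2C, 1H, 1Cl → 0 − 1 + 1 = 0
C5: 2C, 1H, 1O → 0 − 1 + 1 = 0
C6: 1C, 2H, 1Br → 0 − 2 + 1 = -1
The most reduced carbon is C1 at -3.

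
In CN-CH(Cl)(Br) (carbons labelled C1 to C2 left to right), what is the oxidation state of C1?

Bonds to more-electronegative neighbours contribute +1 each, bonds to H or metals contribute −1 each, and C–C bonds contribute 0.
C1 has one bond to C (0), a triple bond to N (3×+1 = +3).
Oxidation state = 0 + 3 = +3.

+3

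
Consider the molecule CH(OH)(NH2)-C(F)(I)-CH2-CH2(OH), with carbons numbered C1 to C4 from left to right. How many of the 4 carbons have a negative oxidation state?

Count +1 for every bond to an atom more electronegative than carbon and −1 for every bond to one less electronegative; C–C bonds are 0. Tallying each carbon:
C1: 1C, 1H, 1O, 1N → 0 − 1 + 1 + 1 = +1
C2: 2C, 1F, 1I → 0 + 1 + 1 = +2
C3: 2C, 2H → 0 − 2 = -2
C4: 1C, 2H, 1O → 0 − 2 + 1 = -1
2 carbons (C3, C4) meet the condition.

2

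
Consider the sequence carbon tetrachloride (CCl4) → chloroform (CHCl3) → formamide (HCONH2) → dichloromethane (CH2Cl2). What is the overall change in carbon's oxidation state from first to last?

Carbon oxidation states along the series — carbon tetrachloride: +4, chloroform: +2, formamide: +2, dichloromethane: 0.
Net change = 0 − (+4) = -4.

-4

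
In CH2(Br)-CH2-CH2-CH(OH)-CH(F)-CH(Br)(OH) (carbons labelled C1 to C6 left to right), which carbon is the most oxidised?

Tallying each carbon's bonds:
C1: 1C, 2H, 1Br → 0 − 2 + 1 = -1
C2: 2C, 2H → 0 − 2 = -2
C3: 2C, 2H → 0 − 2 = -2
C4: 2C, 1H, 1O → 0 − 1 + 1 = 0
C5: 2C, 1H, 1F → 0 − 1 + 1 = 0
C6: 1C, 1H, 1O, 1Br → 0 − 1 + 1 + 1 = +1
The most oxidised carbon is C6 at +1.

C6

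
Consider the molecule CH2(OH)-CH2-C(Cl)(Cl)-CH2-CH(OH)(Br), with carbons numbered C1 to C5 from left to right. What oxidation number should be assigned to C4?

-2

C4 has one bond to C (0), one bond to C (0), one bond to H (-1), one bond to H (-1).
Oxidation state = 0 + 0 − 1 − 1 = -2.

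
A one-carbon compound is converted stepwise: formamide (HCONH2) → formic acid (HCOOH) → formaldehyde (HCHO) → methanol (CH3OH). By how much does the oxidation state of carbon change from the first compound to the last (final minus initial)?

Carbon oxidation states along the series — formamide: +2, formic acid: +2, formaldehyde: 0, methanol: -2.
Net change = -2 − (+2) = -4.

-4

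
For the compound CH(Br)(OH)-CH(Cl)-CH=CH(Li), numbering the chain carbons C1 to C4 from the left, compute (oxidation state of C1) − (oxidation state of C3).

C1: 1C, 1H, 1O, 1Br → 0 − 1 + 1 + 1 = +1
C3: 3C, 1H → 0 − 1 = -1
Difference: +1 − (-1) = +2.

+2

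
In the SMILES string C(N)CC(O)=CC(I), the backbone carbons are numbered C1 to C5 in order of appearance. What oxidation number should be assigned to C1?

Each bond to a more electronegative atom (O, N, halogen) counts +1, each bond to a less electronegative atom (H, metal, B, Si) counts −1, and each C–C bond counts 0.
C1 has one bond to C (0), one bond to N (+1), one bond to H (-1), one bond to H (-1).
Oxidation state = 0 + 1 − 1 − 1 = -1.

-1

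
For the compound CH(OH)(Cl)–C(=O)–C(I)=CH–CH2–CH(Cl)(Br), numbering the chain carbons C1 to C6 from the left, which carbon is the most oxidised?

C2

Tallying each carbon's bonds:
C1: 1C, 1H, 1O, 1Cl → 0 − 1 + 1 + 1 = +1
C2: 2C, 2O → 0 + 2 = +2
C3: 3C, 1I → 0 + 1 = +1
C4: 3C, 1H → 0 − 1 = -1
C5: 2C, 2H → 0 − 2 = -2
C6: 1C, 1H, 1Cl, 1Br → 0 − 1 + 1 + 1 = +1
The most oxidised carbon is C2 at +2.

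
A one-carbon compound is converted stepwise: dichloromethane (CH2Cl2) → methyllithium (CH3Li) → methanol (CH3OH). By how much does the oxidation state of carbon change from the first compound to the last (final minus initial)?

Carbon oxidation states along the series — dichloromethane: 0, methyllithium: -4, methanol: -2.
Net change = -2 − (0) = -2.

-2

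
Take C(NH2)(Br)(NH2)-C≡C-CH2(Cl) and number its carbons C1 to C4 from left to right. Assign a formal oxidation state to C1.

C1 has one bond to C (0), one bond to N (+1), one bond to Br (+1), one bond to N (+1).
Oxidation state = 0 + 1 + 1 + 1 = +3.

+3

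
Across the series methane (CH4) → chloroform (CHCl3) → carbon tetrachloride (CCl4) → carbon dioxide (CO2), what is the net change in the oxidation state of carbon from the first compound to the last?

+8

Carbon oxidation states along the series — methane: -4, chloroform: +2, carbon tetrachloride: +4, carbon dioxide: +4.
Net change = +4 − (-4) = +8.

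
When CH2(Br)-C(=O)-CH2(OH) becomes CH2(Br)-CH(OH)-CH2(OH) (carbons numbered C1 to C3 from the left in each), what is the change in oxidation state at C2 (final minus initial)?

Before: C2 has 2 bonds to C, 2 bonds to O → oxidation state +2.
After: C2 has 2 bonds to C, 1 bond to H, 1 bond to O → oxidation state 0.
Δ = 0 − (+2) = -2, so this is a reduction at C2.

-2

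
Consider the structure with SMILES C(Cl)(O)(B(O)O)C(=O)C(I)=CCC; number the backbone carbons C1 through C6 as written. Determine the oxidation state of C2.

+2

Bonds to more-electronegative neighbours contribute +1 each, bonds to H or metals contribute −1 each, and C–C bonds contribute 0.
C2 has one bond to C (0), one bond to C (0), a double bond to O (2×+1 = +2).
Oxidation state = 0 + 0 + 2 = +2.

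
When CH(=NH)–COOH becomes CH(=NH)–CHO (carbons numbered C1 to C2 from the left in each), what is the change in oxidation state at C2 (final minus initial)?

Before: C2 has 1 bond to C, 3 bonds to O → oxidation state +3.
After: C2 has 1 bond to C, 1 bond to H, 2 bonds to O → oxidation state +1.
Δ = +1 − (+3) = -2, so this is a reduction at C2.

-2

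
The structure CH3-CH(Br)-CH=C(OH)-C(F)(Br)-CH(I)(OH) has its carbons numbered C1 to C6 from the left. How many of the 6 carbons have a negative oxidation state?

2

Tallying each carbon's bonds:
C1: 1C, 3H → 0 − 3 = -3
C2: 2C, 1H, 1Br → 0 − 1 + 1 = 0
C3: 3C, 1H → 0 − 1 = -1
C4: 3C, 1O → 0 + 1 = +1
C5: 2C, 1F, 1Br → 0 + 1 + 1 = +2
C6: 1C, 1H, 1O, 1I → 0 − 1 + 1 + 1 = +1
2 carbons (C1, C3) meet the condition.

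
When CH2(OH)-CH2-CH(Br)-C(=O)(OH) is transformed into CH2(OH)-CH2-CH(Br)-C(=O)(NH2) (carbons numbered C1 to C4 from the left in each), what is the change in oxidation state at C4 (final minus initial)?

Before: C4 has 1 bond to C, 3 bonds to O → oxidation state +3.
After: C4 has 1 bond to C, 2 bonds to O, 1 bond to N → oxidation state +3.
Δ = +3 − (+3) = 0, so no net redox change at C4.

0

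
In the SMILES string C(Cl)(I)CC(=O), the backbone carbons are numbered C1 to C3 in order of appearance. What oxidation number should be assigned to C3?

Count +1 for every bond to an atom more electronegative than carbon and −1 for every bond to one less electronegative; C–C bonds are 0.
C3 has one bond to C (0), a double bond to O (2×+1 = +2), one bond to H (-1).
Oxidation state = 0 + 2 − 1 = +1.

+1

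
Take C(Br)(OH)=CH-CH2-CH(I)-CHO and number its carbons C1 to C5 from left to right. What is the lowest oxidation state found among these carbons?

-2

Tallying each carbon's bonds:
C1: 2C, 1O, 1Br → 0 + 1 + 1 = +2
C2: 3C, 1H → 0 − 1 = -1
C3: 2C, 2H → 0 − 2 = -2
C4: 2C, 1H, 1I → 0 − 1 + 1 = 0
C5: 1C, 1H, 2O → 0 − 1 + 2 = +1
The lowest value is -2.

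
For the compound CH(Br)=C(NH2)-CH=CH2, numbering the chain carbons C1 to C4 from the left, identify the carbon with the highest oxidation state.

C2

Each bond to a more electronegative atom (O, N, halogen) counts +1, each bond to a less electronegative atom (H, metal, B, Si) counts −1, and each C–C bond counts 0. Tallying each carbon:
C1: 2C, 1H, 1Br → 0 − 1 + 1 = 0
C2: 3C, 1N → 0 + 1 = +1
C3: 3C, 1H → 0 − 1 = -1
C4: 2C, 2H → 0 − 2 = -2
The most oxidised carbon is C2 at +1.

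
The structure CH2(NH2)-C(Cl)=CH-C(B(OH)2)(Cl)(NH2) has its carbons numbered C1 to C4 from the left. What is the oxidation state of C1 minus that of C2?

C1: 1C, 2H, 1N → 0 − 2 + 1 = -1
C2: 3C, 1Cl → 0 + 1 = +1
Difference: -1 − (+1) = -2.

-2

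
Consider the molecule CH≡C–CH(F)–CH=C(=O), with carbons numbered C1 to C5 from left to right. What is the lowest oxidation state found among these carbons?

Tallying each carbon's bonds:
C1: 3C, 1H → 0 − 1 = -1
C2: 4C → 0 = 0
C3: 2C, 1H, 1F → 0 − 1 + 1 = 0
C4: 3C, 1H → 0 − 1 = -1
C5: 2C, 2O → 0 + 2 = +2
The lowest value is -1.

-1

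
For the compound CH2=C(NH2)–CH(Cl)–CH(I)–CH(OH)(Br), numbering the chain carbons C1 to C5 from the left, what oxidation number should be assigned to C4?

0

Bonds to more-electronegative neighbours contribute +1 each, bonds to H or metals contribute −1 each, and C–C bonds contribute 0.
C4 has one bond to C (0), one bond to C (0), one bond to I (+1), one bond to H (-1).
Oxidation state = 0 + 0 + 1 − 1 = 0.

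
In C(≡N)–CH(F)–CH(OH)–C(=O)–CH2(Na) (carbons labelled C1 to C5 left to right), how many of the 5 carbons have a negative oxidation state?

Tallying each carbon's bonds:
C1: 1C, 3N → 0 + 3 = +3
C2: 2C, 1H, 1F → 0 − 1 + 1 = 0
C3: 2C, 1H, 1O → 0 − 1 + 1 = 0
C4: 2C, 2O → 0 + 2 = +2
C5: 1C, 2H, 1Na → 0 − 2 − 1 = -3
1 carbon (C5) meets the condition.

1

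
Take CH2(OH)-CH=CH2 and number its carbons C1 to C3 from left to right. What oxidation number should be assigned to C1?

-1

Bonds to more-electronegative neighbours contribute +1 each, bonds to H or metals contribute −1 each, and C–C bonds contribute 0.
C1 has one bond to C (0), one bond to H (-1), one bond to O (+1), one bond to H (-1).
Oxidation state = 0 − 1 + 1 − 1 = -1.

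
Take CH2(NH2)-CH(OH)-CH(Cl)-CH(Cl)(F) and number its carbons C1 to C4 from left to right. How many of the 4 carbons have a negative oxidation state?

1

Bonds to more-electronegative neighbours contribute +1 each, bonds to H or metals contribute −1 each, and C–C bonds contribute 0. Tallying each carbon:
C1: 1C, 2H, 1N → 0 − 2 + 1 = -1
C2: 2C, 1H, 1O → 0 − 1 + 1 = 0
C3: 2C, 1H, 1Cl → 0 − 1 + 1 = 0
C4: 1C, 1H, 1F, 1Cl → 0 − 1 + 1 + 1 = +1
1 carbon (C1) meets the condition.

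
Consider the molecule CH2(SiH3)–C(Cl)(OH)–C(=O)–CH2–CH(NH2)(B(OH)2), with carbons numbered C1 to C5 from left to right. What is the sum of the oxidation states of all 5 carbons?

-2

Bonds to more-electronegative neighbours contribute +1 each, bonds to H or metals contribute −1 each, and C–C bonds contribute 0. Tallying each carbon:
C1: 1C, 2H, 1Si → 0 − 2 − 1 = -3
C2: 2C, 1O, 1Cl → 0 + 1 + 1 = +2
C3: 2C, 2O → 0 + 2 = +2
C4: 2C, 2H → 0 − 2 = -2
C5: 1C, 1H, 1N, 1B → 0 − 1 + 1 − 1 = -1
Sum = -3 + 2 + 2 − 2 − 1 = -2.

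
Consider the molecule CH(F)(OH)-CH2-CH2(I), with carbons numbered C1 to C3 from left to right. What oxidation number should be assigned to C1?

C1 has one bond to C (0), one bond to F (+1), one bond to H (-1), one bond to O (+1).
Oxidation state = 0 + 1 − 1 + 1 = +1.

+1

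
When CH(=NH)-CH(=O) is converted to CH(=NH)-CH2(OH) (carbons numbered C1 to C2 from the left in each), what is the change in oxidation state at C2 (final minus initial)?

Before: C2 has 1 bond to C, 1 bond to H, 2 bonds to O → oxidation state +1.
After: C2 has 1 bond to C, 2 bonds to H, 1 bond to O → oxidation state -1.
Δ = -1 − (+1) = -2, so this is a reduction at C2.

-2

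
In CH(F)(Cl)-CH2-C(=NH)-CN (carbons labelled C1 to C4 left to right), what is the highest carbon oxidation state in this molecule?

Tallying each carbon's bonds:
C1: 1C, 1H, 1F, 1Cl → 0 − 1 + 1 + 1 = +1
C2: 2C, 2H → 0 − 2 = -2
C3: 2C, 2N → 0 + 2 = +2
C4: 1C, 3N → 0 + 3 = +3
The highest value is +3.

+3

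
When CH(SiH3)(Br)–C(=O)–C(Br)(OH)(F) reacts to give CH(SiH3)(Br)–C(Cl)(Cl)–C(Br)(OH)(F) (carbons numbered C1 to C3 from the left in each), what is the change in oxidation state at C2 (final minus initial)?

Before: C2 has 2 bonds to C, 2 bonds to O → oxidation state +2.
After: C2 has 2 bonds to C, 2 bonds to Cl → oxidation state +2.
Δ = +2 − (+2) = 0, so no net redox change at C2.

0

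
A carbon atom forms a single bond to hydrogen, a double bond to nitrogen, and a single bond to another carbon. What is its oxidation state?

+1

The carbon has one bond to C (0), one bond to H (-1), a double bond to N (2×+1 = +2).
Oxidation state = 0 − 1 + 2 = +1.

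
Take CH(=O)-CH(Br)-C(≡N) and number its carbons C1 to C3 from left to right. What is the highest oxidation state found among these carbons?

Assign +1 per bond to O/N/halogen, −1 per bond to H or an electropositive element, and 0 per bond to carbon. Tallying each carbon:
C1: 1C, 1H, 2O → 0 − 1 + 2 = +1
C2: 2C, 1H, 1Br → 0 − 1 + 1 = 0
C3: 1C, 3N → 0 + 3 = +3
The highest value is +3.

+3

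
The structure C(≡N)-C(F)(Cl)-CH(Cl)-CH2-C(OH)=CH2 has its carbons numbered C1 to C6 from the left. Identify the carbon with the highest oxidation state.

Count +1 for every bond to an atom more electronegative than carbon and −1 for every bond to one less electronegative; C–C bonds are 0. Tallying each carbon:
C1: 1C, 3N → 0 + 3 = +3
C2: 2C, 1F, 1Cl → 0 + 1 + 1 = +2
C3: 2C, 1H, 1Cl → 0 − 1 + 1 = 0
C4: 2C, 2H → 0 − 2 = -2
C5: 3C, 1O → 0 + 1 = +1
C6: 2C, 2H → 0 − 2 = -2
The most oxidised carbon is C1 at +3.

C1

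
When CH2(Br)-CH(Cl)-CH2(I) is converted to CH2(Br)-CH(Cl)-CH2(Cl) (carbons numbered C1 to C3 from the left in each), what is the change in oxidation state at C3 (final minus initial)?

0

Before: C3 has 1 bond to C, 2 bonds to H, 1 bond to I → oxidation state -1.
After: C3 has 1 bond to C, 2 bonds to H, 1 bond to Cl → oxidation state -1.
Δ = -1 − (-1) = 0, so no net redox change at C3.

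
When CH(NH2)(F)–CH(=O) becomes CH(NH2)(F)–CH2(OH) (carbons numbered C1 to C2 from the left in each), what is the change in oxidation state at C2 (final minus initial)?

-2

Before: C2 has 1 bond to C, 1 bond to H, 2 bonds to O → oxidation state +1.
After: C2 has 1 bond to C, 2 bonds to H, 1 bond to O → oxidation state -1.
Δ = -1 − (+1) = -2, so this is a reduction at C2.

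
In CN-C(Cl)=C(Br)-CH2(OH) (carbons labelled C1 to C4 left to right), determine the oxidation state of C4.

-1

C4 has one bond to C (0), one bond to O (+1), one bond to H (-1), one bond to H (-1).
Oxidation state = 0 + 1 − 1 − 1 = -1.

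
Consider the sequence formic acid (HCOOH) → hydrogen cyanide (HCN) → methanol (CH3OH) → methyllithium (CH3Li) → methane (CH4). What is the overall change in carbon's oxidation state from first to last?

-6

Carbon oxidation states along the series — formic acid: +2, hydrogen cyanide: +2, methanol: -2, methyllithium: -4, methane: -4.
Net change = -4 − (+2) = -6.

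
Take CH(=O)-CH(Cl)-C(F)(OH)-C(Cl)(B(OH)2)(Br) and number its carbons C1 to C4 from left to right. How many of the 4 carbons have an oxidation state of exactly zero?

1

Tallying each carbon's bonds:
C1: 1C, 1H, 2O → 0 − 1 + 2 = +1
C2: 2C, 1H, 1Cl → 0 − 1 + 1 = 0
C3: 2C, 1O, 1F → 0 + 1 + 1 = +2
C4: 1C, 1Cl, 1Br, 1B → 0 + 1 + 1 − 1 = +1
1 carbon (C2) meets the condition.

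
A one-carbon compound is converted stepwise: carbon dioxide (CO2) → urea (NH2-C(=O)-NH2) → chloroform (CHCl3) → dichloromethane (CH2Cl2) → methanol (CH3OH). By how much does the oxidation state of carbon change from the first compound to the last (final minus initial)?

-6

Carbon oxidation states along the series — carbon dioxide: +4, urea: +4, chloroform: +2, dichloromethane: 0, methanol: -2.
Net change = -2 − (+4) = -6.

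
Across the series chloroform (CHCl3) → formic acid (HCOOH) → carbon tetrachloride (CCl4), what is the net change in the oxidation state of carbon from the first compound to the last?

+2

Carbon oxidation states along the series — chloroform: +2, formic acid: +2, carbon tetrachloride: +4.
Net change = +4 − (+2) = +2.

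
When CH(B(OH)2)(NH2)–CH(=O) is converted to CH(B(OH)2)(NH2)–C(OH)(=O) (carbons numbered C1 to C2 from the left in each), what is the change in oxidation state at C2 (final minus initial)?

Before: C2 has 1 bond to C, 1 bond to H, 2 bonds to O → oxidation state +1.
After: C2 has 1 bond to C, 3 bonds to O → oxidation state +3.
Δ = +3 − (+1) = +2, so this is an oxidation at C2.

+2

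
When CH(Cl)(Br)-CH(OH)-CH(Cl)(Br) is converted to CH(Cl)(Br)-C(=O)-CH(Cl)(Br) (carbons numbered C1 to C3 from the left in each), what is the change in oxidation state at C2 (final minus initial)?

+2

Before: C2 has 2 bonds to C, 1 bond to H, 1 bond to O → oxidation state 0.
After: C2 has 2 bonds to C, 2 bonds to O → oxidation state +2.
Δ = +2 − (0) = +2, so this is an oxidation at C2.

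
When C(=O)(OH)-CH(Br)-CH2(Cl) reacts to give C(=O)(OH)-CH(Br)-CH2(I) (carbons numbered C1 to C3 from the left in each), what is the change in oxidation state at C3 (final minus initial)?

Before: C3 has 1 bond to C, 2 bonds to H, 1 bond to Cl → oxidation state -1.
After: C3 has 1 bond to C, 2 bonds to H, 1 bond to I → oxidation state -1.
Δ = -1 − (-1) = 0, so no net redox change at C3.

0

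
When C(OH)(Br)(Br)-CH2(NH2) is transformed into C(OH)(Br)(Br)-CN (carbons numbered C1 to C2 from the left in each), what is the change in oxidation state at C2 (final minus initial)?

+4

Before: C2 has 1 bond to C, 2 bonds to H, 1 bond to N → oxidation state -1.
After: C2 has 1 bond to C, 3 bonds to N → oxidation state +3.
Δ = +3 − (-1) = +4, so this is an oxidation at C2.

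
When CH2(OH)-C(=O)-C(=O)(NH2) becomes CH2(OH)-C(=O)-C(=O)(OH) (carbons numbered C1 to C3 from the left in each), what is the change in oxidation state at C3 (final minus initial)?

Before: C3 has 1 bond to C, 2 bonds to O, 1 bond to N → oxidation state +3.
After: C3 has 1 bond to C, 3 bonds to O → oxidation state +3.
Δ = +3 − (+3) = 0, so no net redox change at C3.

0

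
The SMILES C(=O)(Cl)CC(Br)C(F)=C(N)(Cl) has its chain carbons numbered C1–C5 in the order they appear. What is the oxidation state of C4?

+1

C4 has one bond to C (0), a double bond to C (2×0 = 0), one bond to F (+1).
Oxidation state = 0 + 0 + 1 = +1.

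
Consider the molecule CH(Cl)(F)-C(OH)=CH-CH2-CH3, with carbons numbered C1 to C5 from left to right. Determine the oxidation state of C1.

+1

Count +1 for every bond to an atom more electronegative than carbon and −1 for every bond to one less electronegative; C–C bonds are 0.
C1 has one bond to C (0), one bond to Cl (+1), one bond to H (-1), one bond to F (+1).
Oxidation state = 0 + 1 − 1 + 1 = +1.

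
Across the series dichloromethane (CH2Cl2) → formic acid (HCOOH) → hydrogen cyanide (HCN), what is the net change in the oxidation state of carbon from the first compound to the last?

+2

Carbon oxidation states along the series — dichloromethane: 0, formic acid: +2, hydrogen cyanide: +2.
Net change = +2 − (0) = +2.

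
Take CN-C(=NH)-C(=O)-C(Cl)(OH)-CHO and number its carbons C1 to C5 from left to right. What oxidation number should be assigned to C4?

+2

C4 has one bond to C (0), one bond to C (0), one bond to Cl (+1), one bond to O (+1).
Oxidation state = 0 + 0 + 1 + 1 = +2.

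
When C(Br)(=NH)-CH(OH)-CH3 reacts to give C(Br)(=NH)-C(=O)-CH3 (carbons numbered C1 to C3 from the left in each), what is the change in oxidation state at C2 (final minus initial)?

Before: C2 has 2 bonds to C, 1 bond to H, 1 bond to O → oxidation state 0.
After: C2 has 2 bonds to C, 2 bonds to O → oxidation state +2.
Δ = +2 − (0) = +2, so this is an oxidation at C2.

+2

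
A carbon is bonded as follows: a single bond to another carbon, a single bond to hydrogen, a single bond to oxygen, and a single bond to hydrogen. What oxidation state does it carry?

The carbon has one bond to C (0), one bond to H (-1), one bond to O (+1), one bond to H (-1).
Oxidation state = 0 − 1 + 1 − 1 = -1.

-1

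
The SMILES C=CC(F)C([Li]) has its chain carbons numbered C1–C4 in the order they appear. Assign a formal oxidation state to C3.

Each bond to a more electronegative atom (O, N, halogen) counts +1, each bond to a less electronegative atom (H, metal, B, Si) counts −1, and each C–C bond counts 0.
C3 has one bond to C (0), one bond to C (0), one bond to H (-1), one bond to F (+1).
Oxidation state = 0 + 0 − 1 + 1 = 0.

0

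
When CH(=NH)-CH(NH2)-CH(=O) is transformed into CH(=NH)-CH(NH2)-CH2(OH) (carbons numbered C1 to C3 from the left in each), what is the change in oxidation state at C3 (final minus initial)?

Before: C3 has 1 bond to C, 1 bond to H, 2 bonds to O → oxidation state +1.
After: C3 has 1 bond to C, 2 bonds to H, 1 bond to O → oxidation state -1.
Δ = -1 − (+1) = -2, so this is a reduction at C3.

-2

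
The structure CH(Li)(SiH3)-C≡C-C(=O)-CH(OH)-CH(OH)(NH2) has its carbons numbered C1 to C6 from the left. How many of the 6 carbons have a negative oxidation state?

1

Tallying each carbon's bonds:
C1: 1C, 1H, 1Li, 1Si → 0 − 1 − 1 − 1 = -3
C2: 4C → 0 = 0
C3: 4C → 0 = 0
C4: 2C, 2O → 0 + 2 = +2
C5: 2C, 1H, 1O → 0 − 1 + 1 = 0
C6: 1C, 1H, 1O, 1N → 0 − 1 + 1 + 1 = +1
1 carbon (C1) meets the condition.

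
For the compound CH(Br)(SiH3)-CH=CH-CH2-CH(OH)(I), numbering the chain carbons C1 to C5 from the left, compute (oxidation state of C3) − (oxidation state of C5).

C3: 3C, 1H → 0 − 1 = -1
C5: 1C, 1H, 1O, 1I → 0 − 1 + 1 + 1 = +1
Difference: -1 − (+1) = -2.

-2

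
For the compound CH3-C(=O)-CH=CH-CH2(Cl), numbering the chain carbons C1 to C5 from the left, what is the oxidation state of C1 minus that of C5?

-2

C1: 1C, 3H → 0 − 3 = -3
C5: 1C, 2H, 1Cl → 0 − 2 + 1 = -1
Difference: -3 − (-1) = -2.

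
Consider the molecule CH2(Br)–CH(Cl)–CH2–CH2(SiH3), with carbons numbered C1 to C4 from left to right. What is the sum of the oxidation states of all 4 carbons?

Assign +1 per bond to O/N/halogen, −1 per bond to H or an electropositive element, and 0 per bond to carbon. Tallying each carbon:
C1: 1C, 2H, 1Br → 0 − 2 + 1 = -1
C2: 2C, 1H, 1Cl → 0 − 1 + 1 = 0
C3: 2C, 2H → 0 − 2 = -2
C4: 1C, 2H, 1Si → 0 − 2 − 1 = -3
Sum = -1 + 0 − 2 − 3 = -6.

-6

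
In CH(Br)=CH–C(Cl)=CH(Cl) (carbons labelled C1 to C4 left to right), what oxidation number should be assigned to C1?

C1 has a double bond to C (2×0 = 0), one bond to H (-1), one bond to Br (+1).
Oxidation state = 0 − 1 + 1 = 0.

0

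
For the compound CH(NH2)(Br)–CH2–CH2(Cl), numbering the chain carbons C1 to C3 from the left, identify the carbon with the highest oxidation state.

C1

Bonds to more-electronegative neighbours contribute +1 each, bonds to H or metals contribute −1 each, and C–C bonds contribute 0. Tallying each carbon:
C1: 1C, 1H, 1N, 1Br → 0 − 1 + 1 + 1 = +1
C2: 2C, 2H → 0 − 2 = -2
C3: 1C, 2H, 1Cl → 0 − 2 + 1 = -1
The most oxidised carbon is C1 at +1.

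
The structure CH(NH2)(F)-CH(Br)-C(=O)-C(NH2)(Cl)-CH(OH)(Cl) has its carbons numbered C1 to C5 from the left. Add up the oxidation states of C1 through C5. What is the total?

+6

Assign +1 per bond to O/N/halogen, −1 per bond to H or an electropositive element, and 0 per bond to carbon. Tallying each carbon:
C1: 1C, 1H, 1N, 1F → 0 − 1 + 1 + 1 = +1
C2: 2C, 1H, 1Br → 0 − 1 + 1 = 0
C3: 2C, 2O → 0 + 2 = +2
C4: 2C, 1N, 1Cl → 0 + 1 + 1 = +2
C5: 1C, 1H, 1O, 1Cl → 0 − 1 + 1 + 1 = +1
Sum = +1 + 0 + 2 + 2 + 1 = +6.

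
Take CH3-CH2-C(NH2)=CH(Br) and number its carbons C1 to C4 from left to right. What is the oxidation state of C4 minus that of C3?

C4: 2C, 1H, 1Br → 0 − 1 + 1 = 0
C3: 3C, 1N → 0 + 1 = +1
Difference: 0 − (+1) = -1.

-1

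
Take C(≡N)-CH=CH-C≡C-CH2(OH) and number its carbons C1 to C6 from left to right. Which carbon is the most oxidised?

C1

Tallying each carbon's bonds:
C1: 1C, 3N → 0 + 3 = +3
C2: 3C, 1H → 0 − 1 = -1
C3: 3C, 1H → 0 − 1 = -1
C4: 4C → 0 = 0
C5: 4C → 0 = 0
C6: 1C, 2H, 1O → 0 − 2 + 1 = -1
The most oxidised carbon is C1 at +3.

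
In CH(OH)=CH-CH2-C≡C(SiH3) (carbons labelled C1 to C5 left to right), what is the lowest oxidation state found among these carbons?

Tallying each carbon's bonds:
C1: 2C, 1H, 1O → 0 − 1 + 1 = 0
C2: 3C, 1H → 0 − 1 = -1
C3: 2C, 2H → 0 − 2 = -2
C4: 4C → 0 = 0
C5: 3C, 1Si → 0 − 1 = -1
The lowest value is -2.

-2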